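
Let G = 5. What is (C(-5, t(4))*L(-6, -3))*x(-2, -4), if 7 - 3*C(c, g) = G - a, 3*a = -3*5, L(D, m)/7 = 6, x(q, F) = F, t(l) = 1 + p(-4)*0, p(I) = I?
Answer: 168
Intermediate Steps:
t(l) = 1 (t(l) = 1 - 4*0 = 1 + 0 = 1)
L(D, m) = 42 (L(D, m) = 7*6 = 42)
a = -5 (a = (-3*5)/3 = (⅓)*(-15) = -5)
C(c, g) = -1 (C(c, g) = 7/3 - (5 - 1*(-5))/3 = 7/3 - (5 + 5)/3 = 7/3 - ⅓*10 = 7/3 - 10/3 = -1)
(C(-5, t(4))*L(-6, -3))*x(-2, -4) = -1*42*(-4) = -42*(-4) = 168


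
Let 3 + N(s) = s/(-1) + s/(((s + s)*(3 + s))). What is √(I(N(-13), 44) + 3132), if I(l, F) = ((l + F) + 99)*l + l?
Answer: √1865521/20 ≈ 68.292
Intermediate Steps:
N(s) = -3 + 1/(2*(3 + s)) - s (N(s) = -3 + (s/(-1) + s/(((s + s)*(3 + s)))) = -3 + (s*(-1) + s/(((2*s)*(3 + s)))) = -3 + (-s + s/((2*s*(3 + s)))) = -3 + (-s + s*(1/(2*s*(3 + s)))) = -3 + (-s + 1/(2*(3 + s))) = -3 + (1/(2*(3 + s)) - s) = -3 + 1/(2*(3 + s)) - s)
I(l, F) = l + l*(99 + F + l) (I(l, F) = ((F + l) + 99)*l + l = (99 + F + l)*l + l = l*(99 + F + l) + l = l + l*(99 + F + l))
√(I(N(-13), 44) + 3132) = √(((-17/2 - 1*(-13)² - 6*(-13))/(3 - 13))*(100 + 44 + (-17/2 - 1*(-13)² - 6*(-13))/(3 - 13)) + 3132) = √(((-17/2 - 1*169 + 78)/(-10))*(100 + 44 + (-17/2 - 1*169 + 78)/(-10)) + 3132) = √((-(-17/2 - 169 + 78)/10)*(100 + 44 - (-17/2 - 169 + 78)/10) + 3132) = √((-⅒*(-199/2))*(100 + 44 - ⅒*(-199/2)) + 3132) = √(199*(100 + 44 + 199/20)/20 + 3132) = √((199/20)*(3079/20) + 3132) = √(612721/400 + 3132) = √(1865521/400) = √1865521/20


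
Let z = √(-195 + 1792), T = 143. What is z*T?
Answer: 143*√1597 ≈ 5714.6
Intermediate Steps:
z = √1597 ≈ 39.962
z*T = √1597*143 = 143*√1597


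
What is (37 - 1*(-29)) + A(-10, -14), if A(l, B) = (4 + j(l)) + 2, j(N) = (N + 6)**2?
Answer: 88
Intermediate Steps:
j(N) = (6 + N)**2
A(l, B) = 6 + (6 + l)**2 (A(l, B) = (4 + (6 + l)**2) + 2 = 6 + (6 + l)**2)
(37 - 1*(-29)) + A(-10, -14) = (37 - 1*(-29)) + (6 + (6 - 10)**2) = (37 + 29) + (6 + (-4)**2) = 66 + (6 + 16) = 66 + 22 = 88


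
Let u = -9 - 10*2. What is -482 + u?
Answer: -511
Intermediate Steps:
u = -29 (u = -9 - 20 = -29)
-482 + u = -482 - 29 = -511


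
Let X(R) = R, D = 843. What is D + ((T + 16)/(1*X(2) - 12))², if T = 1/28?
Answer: 66292801/78400 ≈ 845.57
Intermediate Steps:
T = 1/28 ≈ 0.035714
D + ((T + 16)/(1*X(2) - 12))² = 843 + ((1/28 + 16)/(1*2 - 12))² = 843 + (449/(28*(2 - 12)))² = 843 + ((449/28)/(-10))² = 843 + ((449/28)*(-⅒))² = 843 + (-449/280)² = 843 + 201601/78400 = 66292801/78400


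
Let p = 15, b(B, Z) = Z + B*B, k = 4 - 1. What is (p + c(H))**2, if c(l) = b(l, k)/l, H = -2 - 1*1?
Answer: 121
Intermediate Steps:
k = 3
b(B, Z) = Z + B**2
H = -3 (H = -2 - 1 = -3)
c(l) = (3 + l**2)/l
(p + c(H))**2 = (15 + (-3 + 3/(-3)))**2 = (15 + (-3 + 3*(-1/3)))**2 = (15 + (-3 - 1))**2 = (15 - 4)**2 = 11**2 = 121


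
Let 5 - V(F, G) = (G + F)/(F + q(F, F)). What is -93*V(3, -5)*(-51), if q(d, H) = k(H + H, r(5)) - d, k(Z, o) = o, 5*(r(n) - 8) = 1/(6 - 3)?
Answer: 3011805/121 ≈ 24891.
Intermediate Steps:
r(n) = 121/15 (r(n) = 8 + 1/(5*(6 - 3)) = 8 + (⅕)/3 = 8 + (⅕)*(⅓) = 8 + 1/15 = 121/15)
q(d, H) = 121/15 - d
V(F, G) = 5 - 15*F/121 - 15*G/121 (V(F, G) = 5 - (G + F)/(F + (121/15 - F)) = 5 - (F + G)/121/15 = 5 - (F + G)*15/121 = 5 - (15*F/121 + 15*G/121) = 5 + (-15*F/121 - 15*G/121) = 5 - 15*F/121 - 15*G/121)
-93*V(3, -5)*(-51) = -93*(5 - 15/121*3 - 15/121*(-5))*(-51) = -93*(5 - 45/121 + 75/121)*(-51) = -93*635/121*(-51) = -59055/121*(-51) = 3011805/121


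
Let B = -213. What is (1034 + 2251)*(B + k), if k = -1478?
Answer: -5554935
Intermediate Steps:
(1034 + 2251)*(B + k) = (1034 + 2251)*(-213 - 1478) = 3285*(-1691) = -5554935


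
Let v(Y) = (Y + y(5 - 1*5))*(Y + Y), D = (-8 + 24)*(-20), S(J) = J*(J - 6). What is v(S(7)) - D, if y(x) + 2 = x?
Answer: 390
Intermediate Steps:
y(x) = -2 + x
S(J) = J*(-6 + J)
D = -320 (D = 16*(-20) = -320)
v(Y) = 2*Y*(-2 + Y) (v(Y) = (Y + (-2 + (5 - 1*5)))*(Y + Y) = (Y + (-2 + (5 - 5)))*(2*Y) = (Y + (-2 + 0))*(2*Y) = (Y - 2)*(2*Y) = (-2 + Y)*(2*Y) = 2*Y*(-2 + Y))
v(S(7)) - D = 2*(7*(-6 + 7))*(-2 + 7*(-6 + 7)) - 1*(-320) = 2*(7*1)*(-2 + 7*1) + 320 = 2*7*(-2 + 7) + 320 = 2*7*5 + 320 = 70 + 320 = 390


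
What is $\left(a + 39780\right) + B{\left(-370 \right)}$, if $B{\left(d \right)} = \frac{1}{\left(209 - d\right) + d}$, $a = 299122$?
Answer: $\frac{70830519}{209} \approx 3.389 \cdot 10^{5}$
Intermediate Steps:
$B{\left(d \right)} = \frac{1}{209}$
$\left(a + 39780\right) + B{\left(-370 \right)} = \left(299122 + 39780\right) + \frac{1}{209} = 338902 + \frac{1}{209} = \frac{70830519}{209}$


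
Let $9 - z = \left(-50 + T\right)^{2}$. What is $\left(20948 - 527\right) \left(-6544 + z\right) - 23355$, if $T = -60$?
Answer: $-380568690$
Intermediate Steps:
$z = -12091$ ($z = 9 - \left(-50 - 60\right)^{2} = 9 - \left(-110\right)^{2} = 9 - 12100 = -12091$)
$\left(20948 - 527\right) \left(-6544 + z\right) - 23355 = \left(20948 - 527\right) \left(-6544 - 12091\right) - 23355 = 20421 \left(-18635\right) - 23355 = -380545335 - 23355 = -380568690$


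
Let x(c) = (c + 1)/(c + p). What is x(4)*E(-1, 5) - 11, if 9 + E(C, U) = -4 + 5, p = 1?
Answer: -19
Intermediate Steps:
E(C, U) = -8 (E(C, U) = -9 + (-4 + 5) = -9 + 1 = -8)
x(c) = 1 (x(c) = (c + 1)/(c + 1) = (1 + c)/(1 + c) = 1)
x(4)*E(-1, 5) - 11 = 1*(-8) - 11 = -8 - 11 = -19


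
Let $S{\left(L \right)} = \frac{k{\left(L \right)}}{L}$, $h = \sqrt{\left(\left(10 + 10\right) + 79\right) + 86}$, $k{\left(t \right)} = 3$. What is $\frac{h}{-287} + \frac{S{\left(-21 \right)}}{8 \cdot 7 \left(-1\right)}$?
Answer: $\frac{1}{392} - \frac{\sqrt{185}}{287} \approx -0.044841$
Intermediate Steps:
$h = \sqrt{185}$ ($h = \sqrt{\left(20 + 79\right) + 86} = \sqrt{99 + 86} = \sqrt{185} \approx 13.601$)
$S{\left(L \right)} = \frac{3}{L}$
$\frac{h}{-287} + \frac{S{\left(-21 \right)}}{8 \cdot 7 \left(-1\right)} = \frac{\sqrt{185}}{-287} + \frac{3 \frac{1}{-21}}{8 \cdot 7 \left(-1\right)} = \sqrt{185} \left(- \frac{1}{287}\right) + \frac{3 \left(- \frac{1}{21}\right)}{56 \left(-1\right)} = - \frac{\sqrt{185}}{287} - \frac{1}{7 \left(-56\right)} = - \frac{\sqrt{185}}{287} - - \frac{1}{392} = - \frac{\sqrt{185}}{287} + \frac{1}{392} = \frac{1}{392} - \frac{\sqrt{185}}{287}$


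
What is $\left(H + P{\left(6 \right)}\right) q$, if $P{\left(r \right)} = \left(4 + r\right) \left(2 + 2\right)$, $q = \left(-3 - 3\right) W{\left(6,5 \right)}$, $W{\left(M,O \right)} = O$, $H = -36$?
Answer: $-120$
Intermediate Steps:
$q = -30$ ($q = \left(-3 - 3\right) 5 = \left(-6\right) 5 = -30$)
$P{\left(r \right)} = 16 + 4 r$ ($P{\left(r \right)} = \left(4 + r\right) 4 = 16 + 4 r$)
$\left(H + P{\left(6 \right)}\right) q = \left(-36 + \left(16 + 4 \cdot 6\right)\right) \left(-30\right) = \left(-36 + \left(16 + 24\right)\right) \left(-30\right) = \left(-36 + 40\right) \left(-30\right) = 4 \left(-30\right) = -120$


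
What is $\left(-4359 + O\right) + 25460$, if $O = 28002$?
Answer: $49103$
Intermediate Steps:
$\left(-4359 + O\right) + 25460 = \left(-4359 + 28002\right) + 25460 = 23643 + 25460 = 49103$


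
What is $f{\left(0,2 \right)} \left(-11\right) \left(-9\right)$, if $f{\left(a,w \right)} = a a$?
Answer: $0$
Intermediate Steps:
$f{\left(a,w \right)} = a^{2}$
$f{\left(0,2 \right)} \left(-11\right) \left(-9\right) = 0^{2} \left(-11\right) \left(-9\right) = 0 \left(-11\right) \left(-9\right) = 0 \left(-9\right) = 0$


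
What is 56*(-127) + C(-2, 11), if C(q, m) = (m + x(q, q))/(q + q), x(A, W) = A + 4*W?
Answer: -28449/4 ≈ -7112.3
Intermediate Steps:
C(q, m) = (m + 5*q)/(2*q) (C(q, m) = (m + (q + 4*q))/(q + q) = (m + 5*q)/((2*q)) = (m + 5*q)*(1/(2*q)) = (m + 5*q)/(2*q))
56*(-127) + C(-2, 11) = 56*(-127) + (½)*(11 + 5*(-2))/(-2) = -7112 + (½)*(-½)*(11 - 10) = -7112 + (½)*(-½)*1 = -7112 - ¼ = -28449/4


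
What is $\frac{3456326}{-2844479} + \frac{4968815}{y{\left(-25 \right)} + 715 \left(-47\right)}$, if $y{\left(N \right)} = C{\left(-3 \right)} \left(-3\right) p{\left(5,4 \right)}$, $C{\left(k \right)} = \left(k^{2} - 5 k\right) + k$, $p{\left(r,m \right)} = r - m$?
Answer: $- \frac{14250057506153}{95767918972} \approx -148.8$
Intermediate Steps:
$C{\left(k \right)} = k^{2} - 4 k$
$y{\left(N \right)} = -63$ ($y{\left(N \right)} = - 3 \left(-4 - 3\right) \left(-3\right) \left(5 - 4\right) = \left(-3\right) \left(-7\right) \left(-3\right) \left(5 - 4\right) = 21 \left(-3\right) 1 = \left(-63\right) 1 = -63$)
$\frac{3456326}{-2844479} + \frac{4968815}{y{\left(-25 \right)} + 715 \left(-47\right)} = \frac{3456326}{-2844479} + \frac{4968815}{-63 + 715 \left(-47\right)} = 3456326 \left(- \frac{1}{2844479}\right) + \frac{4968815}{-63 - 33605} = - \frac{3456326}{2844479} + \frac{4968815}{-33668} = - \frac{3456326}{2844479} + 4968815 \left(- \frac{1}{33668}\right) = - \frac{3456326}{2844479} - \frac{4968815}{33668} = - \frac{14250057506153}{95767918972}$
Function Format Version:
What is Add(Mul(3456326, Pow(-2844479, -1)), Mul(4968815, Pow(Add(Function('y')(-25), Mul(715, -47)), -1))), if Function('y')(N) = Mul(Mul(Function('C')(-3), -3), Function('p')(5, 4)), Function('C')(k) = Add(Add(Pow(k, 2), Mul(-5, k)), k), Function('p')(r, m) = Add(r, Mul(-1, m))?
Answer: Rational(-14250057506153, 95767918972) ≈ -148.80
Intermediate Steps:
Function('C')(k) = Add(Pow(k, 2), Mul(-4, k))
Function('y')(N) = -63 (Function('y')(N) = Mul(Mul(Mul(-3, Add(-4, -3)), -3), Add(5, Mul(-1, 4))) = Mul(Mul(Mul(-3, -7), -3), Add(5, -4)) = Mul(Mul(21, -3), 1) = Mul(-63, 1) = -63)
Add(Mul(3456326, Pow(-2844479, -1)), Mul(4968815, Pow(Add(Function('y')(-25), Mul(715, -47)), -1))) = Add(Mul(3456326, Pow(-2844479, -1)), Mul(4968815, Pow(Add(-63, Mul(715, -47)), -1))) = Add(Mul(3456326, Rational(-1, 2844479)), Mul(4968815, Pow(Add(-63, -33605), -1))) = Add(Rational(-3456326, 2844479), Mul(4968815, Pow(-33668, -1))) = Add(Rational(-3456326, 2844479), Mul(4968815, Rational(-1, 33668))) = Add(Rational(-3456326, 2844479), Rational(-4968815, 33668)) = Rational(-14250057506153, 95767918972)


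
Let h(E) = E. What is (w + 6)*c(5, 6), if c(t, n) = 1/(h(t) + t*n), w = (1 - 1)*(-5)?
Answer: 6/35 ≈ 0.17143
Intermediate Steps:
w = 0 (w = 0*(-5) = 0)
c(t, n) = 1/(t + n*t) (c(t, n) = 1/(t + t*n) = 1/(t + n*t))
(w + 6)*c(5, 6) = (0 + 6)*(1/(5*(1 + 6))) = 6*((⅕)/7) = 6*((⅕)*(⅐)) = 6*(1/35) = 6/35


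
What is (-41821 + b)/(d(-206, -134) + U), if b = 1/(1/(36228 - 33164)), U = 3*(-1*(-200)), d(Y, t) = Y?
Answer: -38757/394 ≈ -98.368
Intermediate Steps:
U = 600 (U = 3*200 = 600)
b = 3064 (b = 1/(1/3064) = 3064)
(-41821 + b)/(d(-206, -134) + U) = (-41821 + 3064)/(-206 + 600) = -38757/394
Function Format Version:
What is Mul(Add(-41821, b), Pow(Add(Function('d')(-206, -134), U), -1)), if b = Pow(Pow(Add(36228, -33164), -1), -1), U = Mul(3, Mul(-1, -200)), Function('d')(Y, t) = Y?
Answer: Rational(-38757, 394) ≈ -98.368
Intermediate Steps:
U = 600 (U = Mul(3, 200) = 600)
b = 3064 (b = Pow(Pow(3064, -1), -1) = Pow(Rational(1, 3064), -1) = 3064)
Mul(Add(-41821, b), Pow(Add(Function('d')(-206, -134), U), -1)) = Mul(Add(-41821, 3064), Pow(Add(-206, 600), -1)) = Mul(-38757, Pow(394, -1)) = Mul(-38757, Rational(1, 394)) = Rational(-38757, 394)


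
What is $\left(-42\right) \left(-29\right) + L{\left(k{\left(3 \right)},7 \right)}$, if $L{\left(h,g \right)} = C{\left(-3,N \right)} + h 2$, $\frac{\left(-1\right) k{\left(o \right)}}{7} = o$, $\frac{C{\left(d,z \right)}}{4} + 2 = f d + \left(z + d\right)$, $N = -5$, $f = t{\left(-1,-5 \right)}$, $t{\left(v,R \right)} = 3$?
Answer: $1100$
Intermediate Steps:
$f = 3$
$C{\left(d,z \right)} = -8 + 4 z + 16 d$ ($C{\left(d,z \right)} = -8 + 4 \left(3 d + \left(z + d\right)\right) = -8 + 4 \left(3 d + \left(d + z\right)\right) = -8 + 4 \left(z + 4 d\right) = -8 + \left(4 z + 16 d\right) = -8 + 4 z + 16 d$)
$k{\left(o \right)} = - 7 o$
$L{\left(h,g \right)} = -76 + 2 h$ ($L{\left(h,g \right)} = \left(-8 + 4 \left(-5\right) + 16 \left(-3\right)\right) + h 2 = \left(-8 - 20 - 48\right) + 2 h = -76 + 2 h$)
$\left(-42\right) \left(-29\right) + L{\left(k{\left(3 \right)},7 \right)} = \left(-42\right) \left(-29\right) - \left(76 - 2 \left(\left(-7\right) 3\right)\right) = 1218 + \left(-76 + 2 \left(-21\right)\right) = 1218 - 118 = 1100$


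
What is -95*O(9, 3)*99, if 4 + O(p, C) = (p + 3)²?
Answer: -1316700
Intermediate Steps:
O(p, C) = -4 + (3 + p)² (O(p, C) = -4 + (p + 3)² = -4 + (3 + p)²)
-95*O(9, 3)*99 = -95*(-4 + (3 + 9)²)*99 = -95*(-4 + 12²)*99 = -95*(-4 + 144)*99 = -95*140*99 = -13300*99 = -1316700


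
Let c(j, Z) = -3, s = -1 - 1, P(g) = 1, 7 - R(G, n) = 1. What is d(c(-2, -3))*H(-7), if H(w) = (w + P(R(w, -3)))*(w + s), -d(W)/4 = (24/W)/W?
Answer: -576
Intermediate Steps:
R(G, n) = 6 (R(G, n) = 7 - 1*1 = 7 - 1 = 6)
s = -2
d(W) = -96/W**2 (d(W) = -4*24/W/W = -96/W**2)
H(w) = (1 + w)*(-2 + w) (H(w) = (w + 1)*(w - 2) = (1 + w)*(-2 + w))
d(c(-2, -3))*H(-7) = (-96/(-3)**2)*(-2 + (-7)**2 - 1*(-7)) = (-96*1/9)*(-2 + 49 + 7) = -32/3*54 = -576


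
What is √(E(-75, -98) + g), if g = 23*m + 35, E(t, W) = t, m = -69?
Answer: I*√1627 ≈ 40.336*I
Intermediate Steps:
g = -1552 (g = 23*(-69) + 35 = -1587 + 35 = -1552)
√(E(-75, -98) + g) = √(-75 - 1552) = √(-1627) = I*√1627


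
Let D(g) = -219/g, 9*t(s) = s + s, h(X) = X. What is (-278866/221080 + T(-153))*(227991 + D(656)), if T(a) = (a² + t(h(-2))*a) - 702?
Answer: 376508425237338759/72514240 ≈ 5.1922e+9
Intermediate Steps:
t(s) = 2*s/9 (t(s) = (s + s)/9 = (2*s)/9 = 2*s/9)
T(a) = -702 + a² - 4*a/9 (T(a) = (a² + ((2/9)*(-2))*a) - 702 = (a² - 4*a/9) - 702 = -702 + a² - 4*a/9)
(-278866/221080 + T(-153))*(227991 + D(656)) = (-278866/221080 + (-702 + (-153)² - 4/9*(-153)))*(227991 - 219/656) = (-278866*1/221080 + (-702 + 23409 + 68))*(227991 - 219*1/656) = (-139433/110540 + 22775)*(227991 - 219/656) = (2517409067/110540)*(149561877/656) = 376508425237338759/72514240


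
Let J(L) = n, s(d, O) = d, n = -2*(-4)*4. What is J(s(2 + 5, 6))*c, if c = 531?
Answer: 16992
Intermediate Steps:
n = 32 (n = 8*4 = 32)
J(L) = 32
J(s(2 + 5, 6))*c = 32*531 = 16992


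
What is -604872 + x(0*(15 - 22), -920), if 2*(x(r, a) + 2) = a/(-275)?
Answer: -33267978/55 ≈ -6.0487e+5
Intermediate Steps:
x(r, a) = -2 - a/550 (x(r, a) = -2 + (a/(-275))/2 = -2 + (a*(-1/275))/2 = -2 + (-a/275)/2 = -2 - a/550)
-604872 + x(0*(15 - 22), -920) = -604872 + (-2 - 1/550*(-920)) = -604872 + (-2 + 92/55) = -604872 - 18/55 = -33267978/55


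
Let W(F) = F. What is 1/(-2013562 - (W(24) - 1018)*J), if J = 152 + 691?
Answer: -1/1175620 ≈ -8.5061e-7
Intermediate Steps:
J = 843
1/(-2013562 - (W(24) - 1018)*J) = 1/(-2013562 - (24 - 1018)*843) = 1/(-2013562 - (-994)*843) = 1/(-2013562 - 1*(-837942)) = 1/(-2013562 + 837942) = 1/(-1175620) = -1/1175620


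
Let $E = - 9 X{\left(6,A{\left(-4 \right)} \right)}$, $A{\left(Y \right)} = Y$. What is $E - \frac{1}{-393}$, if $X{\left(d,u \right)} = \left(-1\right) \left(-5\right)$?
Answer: $- \frac{17684}{393} \approx -44.997$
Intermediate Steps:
$X{\left(d,u \right)} = 5$
$E = -45$ ($E = \left(-9\right) 5 = -45$)
$E - \frac{1}{-393} = -45 - \frac{1}{-393} = -45 - - \frac{1}{393} = -45 + \frac{1}{393} = - \frac{17684}{393}$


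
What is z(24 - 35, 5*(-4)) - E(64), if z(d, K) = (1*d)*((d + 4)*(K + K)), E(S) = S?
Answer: -3144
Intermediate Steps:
z(d, K) = 2*K*d*(4 + d) (z(d, K) = d*((4 + d)*(2*K)) = d*(2*K*(4 + d)) = 2*K*d*(4 + d))
z(24 - 35, 5*(-4)) - E(64) = 2*(5*(-4))*(24 - 35)*(4 + (24 - 35)) - 1*64 = 2*(-20)*(-11)*(4 - 11) - 64 = 2*(-20)*(-11)*(-7) - 64 = -3080 - 64 = -3144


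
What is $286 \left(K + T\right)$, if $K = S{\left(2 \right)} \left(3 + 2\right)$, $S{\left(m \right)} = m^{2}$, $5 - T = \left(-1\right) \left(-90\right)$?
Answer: $-18590$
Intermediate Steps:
$T = -85$ ($T = 5 - \left(-1\right) \left(-90\right) = 5 - 90 = -85$)
$K = 20$ ($K = 2^{2} \left(3 + 2\right) = 4 \cdot 5 = 20$)
$286 \left(K + T\right) = 286 \left(20 - 85\right) = 286 \left(-65\right) = -18590$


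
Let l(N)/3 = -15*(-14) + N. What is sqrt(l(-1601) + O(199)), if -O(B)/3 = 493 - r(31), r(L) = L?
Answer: I*sqrt(5559) ≈ 74.559*I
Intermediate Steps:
l(N) = 630 + 3*N (l(N) = 3*(-15*(-14) + N) = 3*(210 + N) = 630 + 3*N)
O(B) = -1386 (O(B) = -3*(493 - 1*31) = -3*(493 - 31) = -3*462 = -1386)
sqrt(l(-1601) + O(199)) = sqrt((630 + 3*(-1601)) - 1386) = sqrt((630 - 4803) - 1386) = sqrt(-4173 - 1386) = sqrt(-5559) = I*sqrt(5559)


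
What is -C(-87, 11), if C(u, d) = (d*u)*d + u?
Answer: 10614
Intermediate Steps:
C(u, d) = u + u*d² (C(u, d) = u*d² + u = u + u*d²)
-C(-87, 11) = -(-87)*(1 + 11²) = -(-87)*(1 + 121) = -(-87)*122 = -1*(-10614) = 10614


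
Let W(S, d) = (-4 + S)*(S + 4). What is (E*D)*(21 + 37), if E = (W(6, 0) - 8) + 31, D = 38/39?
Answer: 94772/39 ≈ 2430.1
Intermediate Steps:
D = 38/39 (D = 38*(1/39) = 38/39 ≈ 0.97436)
W(S, d) = (-4 + S)*(4 + S)
E = 43 (E = ((-16 + 6²) - 8) + 31 = ((-16 + 36) - 8) + 31 = (20 - 8) + 31 = 12 + 31 = 43)
(E*D)*(21 + 37) = (43*(38/39))*(21 + 37) = (1634/39)*58 = 94772/39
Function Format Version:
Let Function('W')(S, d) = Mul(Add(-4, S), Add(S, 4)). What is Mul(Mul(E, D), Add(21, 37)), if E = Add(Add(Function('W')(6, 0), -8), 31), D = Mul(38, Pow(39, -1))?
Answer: Rational(94772, 39) ≈ 2430.1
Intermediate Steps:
D = Rational(38, 39) (D = Mul(38, Rational(1, 39)) = Rational(38, 39) ≈ 0.97436)
Function('W')(S, d) = Mul(Add(-4, S), Add(4, S))
E = 43 (E = Add(Add(Add(-16, Pow(6, 2)), -8), 31) = Add(Add(Add(-16, 36), -8), 31) = Add(Add(20, -8), 31) = Add(12, 31) = 43)
Mul(Mul(E, D), Add(21, 37)) = Mul(Mul(43, Rational(38, 39)), Add(21, 37)) = Mul(Rational(1634, 39), 58) = Rational(94772, 39)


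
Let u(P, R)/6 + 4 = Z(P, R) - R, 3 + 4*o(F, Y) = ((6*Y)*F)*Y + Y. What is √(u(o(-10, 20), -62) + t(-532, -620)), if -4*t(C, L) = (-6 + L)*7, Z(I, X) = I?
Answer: I*√34531 ≈ 185.83*I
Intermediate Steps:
o(F, Y) = -¾ + Y/4 + 3*F*Y²/2 (o(F, Y) = -¾ + (((6*Y)*F)*Y + Y)/4 = -¾ + ((6*F*Y)*Y + Y)/4 = -¾ + (6*F*Y² + Y)/4 = -¾ + (Y + 6*F*Y²)/4 = -¾ + (Y/4 + 3*F*Y²/2) = -¾ + Y/4 + 3*F*Y²/2)
t(C, L) = 21/2 - 7*L/4 (t(C, L) = -(-6 + L)*7/4 = -(-42 + 7*L)/4 = 21/2 - 7*L/4)
u(P, R) = -24 - 6*R + 6*P (u(P, R) = -24 + 6*(P - R) = -24 + (-6*R + 6*P) = -24 - 6*R + 6*P)
√(u(o(-10, 20), -62) + t(-532, -620)) = √((-24 - 6*(-62) + 6*(-¾ + (¼)*20 + (3/2)*(-10)*20²)) + (21/2 - 7/4*(-620))) = √((-24 + 372 + 6*(-¾ + 5 + (3/2)*(-10)*400)) + (21/2 + 1085)) = √((-24 + 372 + 6*(-¾ + 5 - 6000)) + 2191/2) = √((-24 + 372 + 6*(-23983/4)) + 2191/2) = √((-24 + 372 - 71949/2) + 2191/2) = √(-71253/2 + 2191/2) = √(-34531) = I*√34531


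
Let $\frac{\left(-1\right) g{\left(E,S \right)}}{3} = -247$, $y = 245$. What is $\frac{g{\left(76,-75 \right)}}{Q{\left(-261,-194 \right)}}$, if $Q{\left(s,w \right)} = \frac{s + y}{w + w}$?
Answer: $\frac{71877}{4} \approx 17969.0$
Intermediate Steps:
$Q{\left(s,w \right)} = \frac{245 + s}{2 w}$ ($Q{\left(s,w \right)} = \frac{s + 245}{w + w} = \frac{245 + s}{2 w}$)
$g{\left(E,S \right)} = 741$ ($g{\left(E,S \right)} = \left(-3\right) \left(-247\right) = 741$)
$\frac{g{\left(76,-75 \right)}}{Q{\left(-261,-194 \right)}} = \frac{741}{\frac{1}{2} \frac{1}{-194} \left(245 - 261\right)} = \frac{741}{\frac{1}{2} \left(- \frac{1}{194}\right) \left(-16\right)} = \frac{741}{\frac{4}{97}} = 741 \cdot \frac{97}{4} = \frac{71877}{4}$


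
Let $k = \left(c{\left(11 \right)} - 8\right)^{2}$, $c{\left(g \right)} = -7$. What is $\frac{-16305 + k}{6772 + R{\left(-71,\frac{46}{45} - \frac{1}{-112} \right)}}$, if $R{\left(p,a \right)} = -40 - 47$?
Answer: $- \frac{3216}{1337} \approx -2.4054$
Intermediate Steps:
$k = 225$ ($k = \left(-7 - 8\right)^{2} = \left(-15\right)^{2} = 225$)
$R{\left(p,a \right)} = -87$ ($R{\left(p,a \right)} = -40 - 47 = -87$)
$\frac{-16305 + k}{6772 + R{\left(-71,\frac{46}{45} - \frac{1}{-112} \right)}} = \frac{-16305 + 225}{6772 - 87} = - \frac{16080}{6685} = \left(-16080\right) \frac{1}{6685} = - \frac{3216}{1337}$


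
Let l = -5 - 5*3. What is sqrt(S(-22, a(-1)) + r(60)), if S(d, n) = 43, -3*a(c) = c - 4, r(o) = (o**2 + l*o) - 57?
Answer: sqrt(2386) ≈ 48.847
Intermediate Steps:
l = -20 (l = -5 - 15 = -20)
r(o) = -57 + o**2 - 20*o (r(o) = (o**2 - 20*o) - 57 = -57 + o**2 - 20*o)
a(c) = 4/3 - c/3 (a(c) = -(c - 4)/3 = -(-4 + c)/3 = 4/3 - c/3)
sqrt(S(-22, a(-1)) + r(60)) = sqrt(43 + (-57 + 60**2 - 20*60)) = sqrt(43 + (-57 + 3600 - 1200)) = sqrt(43 + 2343) = sqrt(2386)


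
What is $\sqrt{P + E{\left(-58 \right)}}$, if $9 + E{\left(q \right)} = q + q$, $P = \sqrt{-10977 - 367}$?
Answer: $\sqrt{-125 + 4 i \sqrt{709}} \approx 4.4285 + 12.025 i$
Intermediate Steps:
$P = 4 i \sqrt{709}$ ($P = \sqrt{-11344} = 4 i \sqrt{709} \approx 106.51 i$)
$E{\left(q \right)} = -9 + 2 q$ ($E{\left(q \right)} = -9 + \left(q + q\right) = -9 + 2 q$)
$\sqrt{P + E{\left(-58 \right)}} = \sqrt{4 i \sqrt{709} + \left(-9 + 2 \left(-58\right)\right)} = \sqrt{4 i \sqrt{709} - 125} = \sqrt{-125 + 4 i \sqrt{709}}$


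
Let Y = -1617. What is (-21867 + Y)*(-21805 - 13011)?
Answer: 817618944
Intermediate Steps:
(-21867 + Y)*(-21805 - 13011) = (-21867 - 1617)*(-21805 - 13011) = -23484*(-34816) = 817618944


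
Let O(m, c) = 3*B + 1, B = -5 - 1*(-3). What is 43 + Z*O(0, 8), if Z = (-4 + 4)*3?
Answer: 43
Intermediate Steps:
B = -2 (B = -5 + 3 = -2)
Z = 0 (Z = 0*3 = 0)
O(m, c) = -5 (O(m, c) = 3*(-2) + 1 = -6 + 1 = -5)
43 + Z*O(0, 8) = 43 + 0*(-5) = 43 + 0 = 43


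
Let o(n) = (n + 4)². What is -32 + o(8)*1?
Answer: 112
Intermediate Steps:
o(n) = (4 + n)²
-32 + o(8)*1 = -32 + (4 + 8)²*1 = -32 + 12²*1 = -32 + 144*1 = -32 + 144 = 112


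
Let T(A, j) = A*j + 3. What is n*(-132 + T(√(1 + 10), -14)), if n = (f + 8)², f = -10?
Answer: -516 - 56*√11 ≈ -701.73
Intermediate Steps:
n = 4 (n = (-10 + 8)² = (-2)² = 4)
T(A, j) = 3 + A*j
n*(-132 + T(√(1 + 10), -14)) = 4*(-132 + (3 + √(1 + 10)*(-14))) = 4*(-132 + (3 + √11*(-14))) = 4*(-132 + (3 - 14*√11)) = 4*(-129 - 14*√11) = -516 - 56*√11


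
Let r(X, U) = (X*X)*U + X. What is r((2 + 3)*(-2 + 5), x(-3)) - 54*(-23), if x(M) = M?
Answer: 582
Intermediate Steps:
r(X, U) = X + U*X**2 (r(X, U) = X**2*U + X = U*X**2 + X = X + U*X**2)
r((2 + 3)*(-2 + 5), x(-3)) - 54*(-23) = ((2 + 3)*(-2 + 5))*(1 - 3*(2 + 3)*(-2 + 5)) - 54*(-23) = (5*3)*(1 - 15*3) + 1242 = 15*(1 - 3*15) + 1242 = 15*(1 - 45) + 1242 = 15*(-44) + 1242 = -660 + 1242 = 582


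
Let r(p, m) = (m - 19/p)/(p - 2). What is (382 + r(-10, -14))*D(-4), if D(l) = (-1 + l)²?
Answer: 229805/24 ≈ 9575.2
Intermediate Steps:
r(p, m) = (m - 19/p)/(-2 + p)
(382 + r(-10, -14))*D(-4) = (382 + (-19 - 14*(-10))/((-10)*(-2 - 10)))*(-1 - 4)² = (382 - ⅒*(-19 + 140)/(-12))*(-5)² = (382 - ⅒*(-1/12)*121)*25 = (382 + 121/120)*25 = (45961/120)*25 = 229805/24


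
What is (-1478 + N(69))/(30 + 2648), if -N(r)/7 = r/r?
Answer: -1485/2678 ≈ -0.55452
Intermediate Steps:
N(r) = -7 (N(r) = -7*r/r = -7*1 = -7)
(-1478 + N(69))/(30 + 2648) = (-1478 - 7)/(30 + 2648) = -1485/2678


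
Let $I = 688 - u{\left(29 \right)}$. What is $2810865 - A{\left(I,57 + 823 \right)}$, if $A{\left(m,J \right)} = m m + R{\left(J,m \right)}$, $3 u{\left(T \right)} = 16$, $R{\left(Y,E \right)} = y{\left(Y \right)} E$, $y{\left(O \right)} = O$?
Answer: $\frac{15696761}{9} \approx 1.7441 \cdot 10^{6}$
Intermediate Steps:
$R{\left(Y,E \right)} = E Y$ ($R{\left(Y,E \right)} = Y E = E Y$)
$u{\left(T \right)} = \frac{16}{3}$ ($u{\left(T \right)} = \frac{1}{3} \cdot 16 = \frac{16}{3}$)
$I = \frac{2048}{3}$ ($I = 688 - \frac{16}{3} = \frac{2048}{3} \approx 682.67$)
$A{\left(m,J \right)} = m^{2} + J m$ ($A{\left(m,J \right)} = m m + m J = m^{2} + J m$)
$2810865 - A{\left(I,57 + 823 \right)} = 2810865 - \frac{2048 \left(\left(57 + 823\right) + \frac{2048}{3}\right)}{3} = 2810865 - \frac{2048 \left(880 + \frac{2048}{3}\right)}{3} = 2810865 - \frac{2048}{3} \cdot \frac{4688}{3} = 2810865 - \frac{9601024}{9} = \frac{15696761}{9}$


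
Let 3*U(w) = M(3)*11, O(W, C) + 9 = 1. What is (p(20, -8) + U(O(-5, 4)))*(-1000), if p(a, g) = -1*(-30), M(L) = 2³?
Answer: -178000/3 ≈ -59333.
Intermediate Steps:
M(L) = 8
O(W, C) = -8 (O(W, C) = -9 + 1 = -8)
U(w) = 88/3 (U(w) = (8*11)/3 = (⅓)*88 = 88/3)
p(a, g) = 30
(p(20, -8) + U(O(-5, 4)))*(-1000) = (30 + 88/3)*(-1000) = (178/3)*(-1000) = -178000/3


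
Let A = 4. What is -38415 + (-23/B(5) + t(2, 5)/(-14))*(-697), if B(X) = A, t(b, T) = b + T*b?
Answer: -946675/28 ≈ -33810.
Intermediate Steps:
B(X) = 4
-38415 + (-23/B(5) + t(2, 5)/(-14))*(-697) = -38415 + (-23/4 + (2*(1 + 5))/(-14))*(-697) = -38415 + (-23*¼ + (2*6)*(-1/14))*(-697) = -38415 + (-23/4 + 12*(-1/14))*(-697) = -38415 + (-23/4 - 6/7)*(-697) = -38415 - 185/28*(-697) = -38415 + 128945/28 = -946675/28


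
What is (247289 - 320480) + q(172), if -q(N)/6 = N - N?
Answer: -73191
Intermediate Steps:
q(N) = 0 (q(N) = -6*(N - N) = -6*0 = 0)
(247289 - 320480) + q(172) = (247289 - 320480) + 0 = -73191 + 0 = -73191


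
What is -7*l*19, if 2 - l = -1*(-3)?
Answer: 133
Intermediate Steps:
l = -1 (l = 2 - (-1)*(-3) = 2 - 1*3 = 2 - 3 = -1)
-7*l*19 = -7*(-1)*19 = 7*19 = 133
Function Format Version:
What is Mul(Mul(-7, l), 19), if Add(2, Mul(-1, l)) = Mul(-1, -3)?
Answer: 133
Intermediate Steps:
l = -1 (l = Add(2, Mul(-1, Mul(-1, -3))) = Add(2, Mul(-1, 3)) = Add(2, -3) = -1)
Mul(Mul(-7, l), 19) = Mul(Mul(-7, -1), 19) = Mul(7, 19) = 133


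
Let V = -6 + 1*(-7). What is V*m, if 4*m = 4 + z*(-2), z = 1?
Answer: -13/2 ≈ -6.5000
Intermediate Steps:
V = -13 (V = -6 - 7 = -13)
m = 1/2 (m = (4 + 1*(-2))/4 = (4 - 2)/4 = (1/4)*2 = 1/2 ≈ 0.50000)
V*m = -13*1/2 = -13/2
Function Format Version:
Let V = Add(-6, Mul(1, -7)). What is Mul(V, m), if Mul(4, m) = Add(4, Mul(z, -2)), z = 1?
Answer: Rational(-13, 2) ≈ -6.5000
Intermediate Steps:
V = -13 (V = Add(-6, -7) = -13)
m = Rational(1, 2) (m = Mul(Rational(1, 4), Add(4, Mul(1, -2))) = Mul(Rational(1, 4), Add(4, -2)) = Mul(Rational(1, 4), 2) = Rational(1, 2) ≈ 0.50000)
Mul(V, m) = Mul(-13, Rational(1, 2)) = Rational(-13, 2)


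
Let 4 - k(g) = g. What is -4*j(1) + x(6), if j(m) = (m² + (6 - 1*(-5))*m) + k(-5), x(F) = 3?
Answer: -81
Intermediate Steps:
k(g) = 4 - g
j(m) = 9 + m² + 11*m (j(m) = (m² + (6 - 1*(-5))*m) + (4 - 1*(-5)) = (m² + (6 + 5)*m) + (4 + 5) = (m² + 11*m) + 9 = 9 + m² + 11*m)
-4*j(1) + x(6) = -4*(9 + 1² + 11*1) + 3 = -4*(9 + 1 + 11) + 3 = -4*21 + 3 = -84 + 3 = -81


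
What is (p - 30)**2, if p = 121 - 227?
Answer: 18496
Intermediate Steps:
p = -106
(p - 30)**2 = (-106 - 30)**2 = (-136)**2 = 18496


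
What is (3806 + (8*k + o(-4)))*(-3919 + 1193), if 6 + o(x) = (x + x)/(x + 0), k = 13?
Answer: -10647756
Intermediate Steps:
o(x) = -4 (o(x) = -6 + (x + x)/(x + 0) = -6 + (2*x)/x = -6 + 2 = -4)
(3806 + (8*k + o(-4)))*(-3919 + 1193) = (3806 + (8*13 - 4))*(-3919 + 1193) = (3806 + (104 - 4))*(-2726) = (3806 + 100)*(-2726) = 3906*(-2726) = -10647756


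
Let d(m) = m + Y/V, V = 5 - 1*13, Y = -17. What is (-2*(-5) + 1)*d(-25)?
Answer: -2013/8 ≈ -251.63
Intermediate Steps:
V = -8 (V = 5 - 13 = -8)
d(m) = 17/8 + m (d(m) = m - 17/(-8) = m - 17*(-1/8) = m + 17/8 = 17/8 + m)
(-2*(-5) + 1)*d(-25) = (-2*(-5) + 1)*(17/8 - 25) = (10 + 1)*(-183/8) = 11*(-183/8) = -2013/8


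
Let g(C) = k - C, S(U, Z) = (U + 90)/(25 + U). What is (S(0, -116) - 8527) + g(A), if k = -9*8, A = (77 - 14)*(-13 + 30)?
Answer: -48332/5 ≈ -9666.4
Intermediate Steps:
A = 1071 (A = 63*17 = 1071)
S(U, Z) = (90 + U)/(25 + U)
k = -72
g(C) = -72 - C
(S(0, -116) - 8527) + g(A) = ((90 + 0)/(25 + 0) - 8527) + (-72 - 1*1071) = (90/25 - 8527) + (-72 - 1071) = ((1/25)*90 - 8527) - 1143 = (18/5 - 8527) - 1143 = -42617/5 - 1143 = -48332/5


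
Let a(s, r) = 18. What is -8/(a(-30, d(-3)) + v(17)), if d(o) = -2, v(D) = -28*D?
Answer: 4/229 ≈ 0.017467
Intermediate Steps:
-8/(a(-30, d(-3)) + v(17)) = -8/(18 - 28*17) = -8/(18 - 476) = -8/(-458) = -1/458*(-8) = 4/229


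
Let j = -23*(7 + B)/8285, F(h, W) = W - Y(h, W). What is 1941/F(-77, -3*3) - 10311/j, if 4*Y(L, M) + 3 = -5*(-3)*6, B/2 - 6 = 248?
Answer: 694367435/97129 ≈ 7148.9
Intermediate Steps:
B = 508 (B = 12 + 2*248 = 12 + 496 = 508)
Y(L, M) = 87/4 (Y(L, M) = -¾ + (-5*(-3)*6)/4 = -¾ + (15*6)/4 = -¾ + (¼)*90 = -¾ + 45/2 = 87/4)
F(h, W) = -87/4 + W (F(h, W) = W - 1*87/4 = W - 87/4 = -87/4 + W)
j = -2369/1657 (j = -23*(7 + 508)/8285 = -23*515*(1/8285) = -11845*1/8285 = -2369/1657 ≈ -1.4297)
1941/F(-77, -3*3) - 10311/j = 1941/(-87/4 - 3*3) - 10311/(-2369/1657) = 1941/(-87/4 - 9) - 10311*(-1657/2369) = 1941/(-123/4) + 17085327/2369 = 1941*(-4/123) + 17085327/2369 = -2588/41 + 17085327/2369 = 694367435/97129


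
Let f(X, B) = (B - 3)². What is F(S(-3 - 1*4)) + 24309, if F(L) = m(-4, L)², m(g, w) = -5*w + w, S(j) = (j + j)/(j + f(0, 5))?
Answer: 221917/9 ≈ 24657.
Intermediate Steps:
f(X, B) = (-3 + B)²
S(j) = 2*j/(4 + j) (S(j) = (j + j)/(j + (-3 + 5)²) = (2*j)/(j + 2²) = (2*j)/(j + 4) = (2*j)/(4 + j) = 2*j/(4 + j))
m(g, w) = -4*w
F(L) = 16*L² (F(L) = (-4*L)² = 16*L²)
F(S(-3 - 1*4)) + 24309 = 16*(2*(-3 - 1*4)/(4 + (-3 - 1*4)))² + 24309 = 16*(2*(-3 - 4)/(4 + (-3 - 4)))² + 24309 = 16*(2*(-7)/(4 - 7))² + 24309 = 16*(2*(-7)/(-3))² + 24309 = 16*(2*(-7)*(-⅓))² + 24309 = 16*(14/3)² + 24309 = 16*(196/9) + 24309 = 3136/9 + 24309 = 221917/9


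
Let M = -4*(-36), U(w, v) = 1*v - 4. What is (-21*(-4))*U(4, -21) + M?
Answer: -1956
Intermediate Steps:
U(w, v) = -4 + v (U(w, v) = v - 4 = -4 + v)
M = 144
(-21*(-4))*U(4, -21) + M = (-21*(-4))*(-4 - 21) + 144 = 84*(-25) + 144 = -2100 + 144 = -1956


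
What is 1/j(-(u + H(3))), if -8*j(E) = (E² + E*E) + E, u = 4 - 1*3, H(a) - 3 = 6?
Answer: -4/95 ≈ -0.042105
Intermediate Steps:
H(a) = 9 (H(a) = 3 + 6 = 9)
u = 1 (u = 4 - 3 = 1)
j(E) = -E²/4 - E/8 (j(E) = -((E² + E*E) + E)/8 = -((E² + E²) + E)/8 = -(2*E² + E)/8 = -(E + 2*E²)/8 = -E²/4 - E/8)
1/j(-(u + H(3))) = 1/(-(-(1 + 9))*(1 + 2*(-(1 + 9)))/8) = 1/(-(-1*10)*(1 + 2*(-1*10))/8) = 1/(-⅛*(-10)*(1 + 2*(-10))) = 1/(-⅛*(-10)*(1 - 20)) = 1/(-⅛*(-10)*(-19)) = 1/(-95/4) = -4/95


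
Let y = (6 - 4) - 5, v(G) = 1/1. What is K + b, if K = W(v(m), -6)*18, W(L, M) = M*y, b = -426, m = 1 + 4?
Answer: -102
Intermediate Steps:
m = 5
v(G) = 1
y = -3 (y = 2 - 5 = -3)
W(L, M) = -3*M (W(L, M) = M*(-3) = -3*M)
K = 324 (K = -3*(-6)*18 = 18*18 = 324)
K + b = 324 - 426 = -102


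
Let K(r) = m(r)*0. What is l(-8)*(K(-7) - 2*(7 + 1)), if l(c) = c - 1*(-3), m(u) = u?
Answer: 80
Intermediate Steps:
K(r) = 0 (K(r) = r*0 = 0)
l(c) = 3 + c (l(c) = c + 3 = 3 + c)
l(-8)*(K(-7) - 2*(7 + 1)) = (3 - 8)*(0 - 2*(7 + 1)) = -5*(0 - 2*8) = -5*(0 - 16) = -5*(-16) = 80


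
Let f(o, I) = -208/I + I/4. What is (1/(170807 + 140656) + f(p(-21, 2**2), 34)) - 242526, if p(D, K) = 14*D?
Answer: -2568262539755/10589742 ≈ -2.4252e+5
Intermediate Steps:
f(o, I) = -208/I + I/4 (f(o, I) = -208/I + I*(1/4) = -208/I + I/4)
(1/(170807 + 140656) + f(p(-21, 2**2), 34)) - 242526 = (1/(170807 + 140656) + (-208/34 + (1/4)*34)) - 242526 = (1/311463 + (-208*1/34 + 17/2)) - 242526 = (1/311463 + (-104/17 + 17/2)) - 242526 = (1/311463 + 81/34) - 242526 = 25228537/10589742 - 242526 = -2568262539755/10589742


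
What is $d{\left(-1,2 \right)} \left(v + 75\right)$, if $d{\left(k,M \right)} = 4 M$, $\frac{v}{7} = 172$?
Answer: $10232$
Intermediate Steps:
$v = 1204$ ($v = 7 \cdot 172 = 1204$)
$d{\left(-1,2 \right)} \left(v + 75\right) = 4 \cdot 2 \left(1204 + 75\right) = 8 \cdot 1279 = 10232$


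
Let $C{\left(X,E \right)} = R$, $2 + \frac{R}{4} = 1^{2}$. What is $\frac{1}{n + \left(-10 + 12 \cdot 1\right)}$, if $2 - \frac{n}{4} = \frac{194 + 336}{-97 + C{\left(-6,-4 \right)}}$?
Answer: $\frac{101}{3130} \approx 0.032268$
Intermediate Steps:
$R = -4$ ($R = -8 + 4 \cdot 1^{2} = -8 + 4 \cdot 1 = -8 + 4 = -4$)
$C{\left(X,E \right)} = -4$
$n = \frac{2928}{101}$ ($n = 8 - 4 \frac{194 + 336}{-97 - 4} = 8 - 4 \frac{530}{-101} = 8 - 4 \cdot 530 \left(- \frac{1}{101}\right) = 8 - - \frac{2120}{101} = 8 + \frac{2120}{101} = \frac{2928}{101} \approx 28.99$)
$\frac{1}{n + \left(-10 + 12 \cdot 1\right)} = \frac{1}{\frac{2928}{101} + \left(-10 + 12 \cdot 1\right)} = \frac{1}{\frac{2928}{101} + \left(-10 + 12\right)} = \frac{1}{\frac{2928}{101} + 2} = \frac{1}{\frac{3130}{101}} = \frac{101}{3130}$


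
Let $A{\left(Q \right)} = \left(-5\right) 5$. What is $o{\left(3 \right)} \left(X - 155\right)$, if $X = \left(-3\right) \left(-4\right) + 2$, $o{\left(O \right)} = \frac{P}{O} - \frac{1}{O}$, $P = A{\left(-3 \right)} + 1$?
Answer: $1175$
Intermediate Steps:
$A{\left(Q \right)} = -25$
$P = -24$ ($P = -25 + 1 = -24$)
$o{\left(O \right)} = - \frac{25}{O}$ ($o{\left(O \right)} = - \frac{24}{O} - \frac{1}{O} = - \frac{25}{O}$)
$X = 14$ ($X = 12 + 2 = 14$)
$o{\left(3 \right)} \left(X - 155\right) = - \frac{25}{3} \left(14 - 155\right) = \left(-25\right) \frac{1}{3} \left(-141\right) = \left(- \frac{25}{3}\right) \left(-141\right) = 1175$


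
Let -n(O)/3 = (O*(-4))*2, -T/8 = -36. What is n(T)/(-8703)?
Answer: -768/967 ≈ -0.79421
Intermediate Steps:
T = 288 (T = -8*(-36) = 288)
n(O) = 24*O (n(O) = -3*O*(-4)*2 = -3*(-4*O)*2 = -(-24)*O = 24*O)
n(T)/(-8703) = (24*288)/(-8703) = 6912*(-1/8703) = -768/967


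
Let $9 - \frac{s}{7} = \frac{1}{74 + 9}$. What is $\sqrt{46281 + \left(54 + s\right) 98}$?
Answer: $\frac{\sqrt{397762145}}{83} \approx 240.29$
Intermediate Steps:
$s = \frac{5222}{83}$ ($s = 63 - \frac{7}{74 + 9} = 63 - \frac{7}{83} = \frac{5222}{83} \approx 62.916$)
$\sqrt{46281 + \left(54 + s\right) 98} = \sqrt{46281 + \left(54 + \frac{5222}{83}\right) 98} = \sqrt{46281 + \frac{9704}{83} \cdot 98} = \sqrt{46281 + \frac{950992}{83}} = \sqrt{\frac{4792315}{83}} = \frac{\sqrt{397762145}}{83}$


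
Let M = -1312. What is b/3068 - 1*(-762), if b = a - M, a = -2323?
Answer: 2336805/3068 ≈ 761.67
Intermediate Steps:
b = -1011 (b = -2323 - 1*(-1312) = -2323 + 1312 = -1011)
b/3068 - 1*(-762) = -1011/3068 - 1*(-762) = -1011*1/3068 + 762 = -1011/3068 + 762 = 2336805/3068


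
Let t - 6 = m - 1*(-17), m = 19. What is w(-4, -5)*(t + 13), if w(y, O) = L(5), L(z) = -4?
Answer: -220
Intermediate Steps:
t = 42 (t = 6 + (19 - 1*(-17)) = 6 + (19 + 17) = 6 + 36 = 42)
w(y, O) = -4
w(-4, -5)*(t + 13) = -4*(42 + 13) = -4*55 = -220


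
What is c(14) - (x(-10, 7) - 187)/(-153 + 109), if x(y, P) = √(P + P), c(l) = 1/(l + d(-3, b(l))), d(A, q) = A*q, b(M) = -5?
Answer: -489/116 + √14/44 ≈ -4.1305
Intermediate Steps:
c(l) = 1/(15 + l) (c(l) = 1/(l - 3*(-5)) = 1/(l + 15) = 1/(15 + l))
x(y, P) = √2*√P (x(y, P) = √(2*P) = √2*√P)
c(14) - (x(-10, 7) - 187)/(-153 + 109) = 1/(15 + 14) - (√2*√7 - 187)/(-153 + 109) = 1/29 - (√14 - 187)/(-44) = 1/29 - (-187 + √14)*(-1)/44 = 1/29 - (17/4 - √14/44) = 1/29 + (-17/4 + √14/44) = -489/116 + √14/44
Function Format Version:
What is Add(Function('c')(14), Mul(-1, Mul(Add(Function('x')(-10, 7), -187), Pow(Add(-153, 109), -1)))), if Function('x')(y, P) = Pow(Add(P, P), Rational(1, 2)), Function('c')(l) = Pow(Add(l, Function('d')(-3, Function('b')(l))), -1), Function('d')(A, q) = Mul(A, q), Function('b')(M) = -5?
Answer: Add(Rational(-489, 116), Mul(Rational(1, 44), Pow(14, Rational(1, 2)))) ≈ -4.1305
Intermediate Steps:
Function('c')(l) = Pow(Add(15, l), -1) (Function('c')(l) = Pow(Add(l, Mul(-3, -5)), -1) = Pow(Add(l, 15), -1) = Pow(Add(15, l), -1))
Function('x')(y, P) = Mul(Pow(2, Rational(1, 2)), Pow(P, Rational(1, 2))) (Function('x')(y, P) = Pow(Mul(2, P), Rational(1, 2)) = Mul(Pow(2, Rational(1, 2)), Pow(P, Rational(1, 2))))
Add(Function('c')(14), Mul(-1, Mul(Add(Function('x')(-10, 7), -187), Pow(Add(-153, 109), -1)))) = Add(Pow(Add(15, 14), -1), Mul(-1, Mul(Add(Mul(Pow(2, Rational(1, 2)), Pow(7, Rational(1, 2))), -187), Pow(Add(-153, 109), -1)))) = Add(Pow(29, -1), Mul(-1, Mul(Add(Pow(14, Rational(1, 2)), -187), Pow(-44, -1)))) = Add(Rational(1, 29), Mul(-1, Mul(Add(-187, Pow(14, Rational(1, 2))), Rational(-1, 44)))) = Add(Rational(1, 29), Mul(-1, Add(Rational(17, 4), Mul(Rational(-1, 44), Pow(14, Rational(1, 2)))))) = Add(Rational(1, 29), Add(Rational(-17, 4), Mul(Rational(1, 44), Pow(14, Rational(1, 2))))) = Add(Rational(-489, 116), Mul(Rational(1, 44), Pow(14, Rational(1, 2))))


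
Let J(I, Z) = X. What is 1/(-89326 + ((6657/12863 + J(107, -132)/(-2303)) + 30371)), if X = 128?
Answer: -29623489/1746439109388 ≈ -1.6962e-5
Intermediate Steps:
J(I, Z) = 128
1/(-89326 + ((6657/12863 + J(107, -132)/(-2303)) + 30371)) = 1/(-89326 + ((6657/12863 + 128/(-2303)) + 30371)) = 1/(-89326 + ((6657*(1/12863) + 128*(-1/2303)) + 30371)) = 1/(-89326 + ((6657/12863 - 128/2303) + 30371)) = 1/(-89326 + (13684607/29623489 + 30371)) = 1/(-89326 + 899708669026/29623489) = 1/(-1746439109388/29623489) = -29623489/1746439109388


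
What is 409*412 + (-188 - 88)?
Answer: 168232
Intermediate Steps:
409*412 + (-188 - 88) = 168508 - 276 = 168232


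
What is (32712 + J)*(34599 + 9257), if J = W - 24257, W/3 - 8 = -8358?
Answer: -727790320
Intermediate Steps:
W = -25050 (W = 24 + 3*(-8358) = 24 - 25074 = -25050)
J = -49307 (J = -25050 - 24257 = -49307)
(32712 + J)*(34599 + 9257) = (32712 - 49307)*(34599 + 9257) = -16595*43856 = -727790320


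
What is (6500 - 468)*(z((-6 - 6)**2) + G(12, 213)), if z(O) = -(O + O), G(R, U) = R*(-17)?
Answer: -2967744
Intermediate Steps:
G(R, U) = -17*R
z(O) = -2*O
(6500 - 468)*(z((-6 - 6)**2) + G(12, 213)) = (6500 - 468)*(-2*(-6 - 6)**2 - 17*12) = 6032*(-2*(-12)**2 - 204) = 6032*(-2*144 - 204) = 6032*(-288 - 204) = 6032*(-492) = -2967744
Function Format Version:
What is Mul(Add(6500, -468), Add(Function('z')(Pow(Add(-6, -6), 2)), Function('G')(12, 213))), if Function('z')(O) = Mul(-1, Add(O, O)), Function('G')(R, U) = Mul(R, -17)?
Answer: -2967744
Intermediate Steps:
Function('G')(R, U) = Mul(-17, R)
Function('z')(O) = Mul(-2, O) (Function('z')(O) = Mul(-1, Mul(2, O)) = Mul(-2, O))
Mul(Add(6500, -468), Add(Function('z')(Pow(Add(-6, -6), 2)), Function('G')(12, 213))) = Mul(Add(6500, -468), Add(Mul(-2, Pow(Add(-6, -6), 2)), Mul(-17, 12))) = Mul(6032, Add(Mul(-2, Pow(-12, 2)), -204)) = Mul(6032, Add(Mul(-2, 144), -204)) = Mul(6032, Add(-288, -204)) = Mul(6032, -492) = -2967744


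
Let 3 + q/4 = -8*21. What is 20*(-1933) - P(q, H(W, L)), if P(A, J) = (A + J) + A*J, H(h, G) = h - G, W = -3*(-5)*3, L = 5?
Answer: -10656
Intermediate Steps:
q = -684 (q = -12 + 4*(-8*21) = -12 + 4*(-168) = -12 - 672 = -684)
W = 45 (W = 15*3 = 45)
P(A, J) = A + J + A*J
20*(-1933) - P(q, H(W, L)) = 20*(-1933) - (-684 + (45 - 1*5) - 684*(45 - 1*5)) = -38660 - (-684 + (45 - 5) - 684*(45 - 5)) = -38660 - (-684 + 40 - 684*40) = -38660 - (-684 + 40 - 27360) = -38660 - 1*(-28004) = -38660 + 28004 = -10656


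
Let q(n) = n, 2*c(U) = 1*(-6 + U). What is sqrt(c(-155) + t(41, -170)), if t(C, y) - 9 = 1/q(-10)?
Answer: I*sqrt(1790)/5 ≈ 8.4617*I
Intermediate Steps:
c(U) = -3 + U/2 (c(U) = (1*(-6 + U))/2 = (-6 + U)/2 = -3 + U/2)
t(C, y) = 89/10 (t(C, y) = 9 + 1/(-10) = 9 - 1/10 = 89/10)
sqrt(c(-155) + t(41, -170)) = sqrt((-3 + (1/2)*(-155)) + 89/10) = sqrt((-3 - 155/2) + 89/10) = sqrt(-161/2 + 89/10) = sqrt(-358/5) = I*sqrt(1790)/5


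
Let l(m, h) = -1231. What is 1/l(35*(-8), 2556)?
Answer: -1/1231 ≈ -0.00081235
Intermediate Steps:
1/l(35*(-8), 2556) = 1/(-1231) = -1/1231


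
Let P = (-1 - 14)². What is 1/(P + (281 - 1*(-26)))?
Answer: 1/532 ≈ 0.0018797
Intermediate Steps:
P = 225 (P = (-15)² = 225)
1/(P + (281 - 1*(-26))) = 1/(225 + (281 - 1*(-26))) = 1/(225 + (281 + 26)) = 1/(225 + 307) = 1/532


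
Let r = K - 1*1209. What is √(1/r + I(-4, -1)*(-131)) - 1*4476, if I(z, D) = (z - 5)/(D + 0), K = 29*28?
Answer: -4476 + 4*I*√11613838/397 ≈ -4476.0 + 34.337*I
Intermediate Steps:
K = 812
I(z, D) = (-5 + z)/D
r = -397 (r = 812 - 1*1209 = 812 - 1209 = -397)
√(1/r + I(-4, -1)*(-131)) - 1*4476 = √(1/(-397) + ((-5 - 4)/(-1))*(-131)) - 1*4476 = √(-1/397 - 1*(-9)*(-131)) - 4476 = √(-1/397 + 9*(-131)) - 4476 = √(-1/397 - 1179) - 4476 = √(-468064/397) - 4476 = 4*I*√11613838/397 - 4476 = -4476 + 4*I*√11613838/397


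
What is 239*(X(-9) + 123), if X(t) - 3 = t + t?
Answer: 25812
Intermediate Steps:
X(t) = 3 + 2*t (X(t) = 3 + (t + t) = 3 + 2*t)
239*(X(-9) + 123) = 239*((3 + 2*(-9)) + 123) = 239*((3 - 18) + 123) = 239*(-15 + 123) = 239*108 = 25812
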